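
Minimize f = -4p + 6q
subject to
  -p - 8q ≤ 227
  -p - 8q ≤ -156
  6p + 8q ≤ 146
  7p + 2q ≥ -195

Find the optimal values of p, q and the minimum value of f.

Vertices and f = -4p + 6q:
  (-2, 79/4) → f = 253/2
  (-104/3, 143/6) → f = 845/3
  (-463/11, 548/11) → f = 5140/11

p = -2, q = 79/4, minimum f = 253/2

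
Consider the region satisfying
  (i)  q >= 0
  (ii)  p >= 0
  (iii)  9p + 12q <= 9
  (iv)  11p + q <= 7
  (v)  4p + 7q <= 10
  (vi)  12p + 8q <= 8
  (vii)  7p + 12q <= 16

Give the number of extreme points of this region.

5

Intersecting each pair of boundary lines and keeping only the points that satisfy every inequality leaves:
  (0, 0)
  (7/11, 0)
  (0, 3/4)
  (1/3, 1/2)
  (12/19, 1/19)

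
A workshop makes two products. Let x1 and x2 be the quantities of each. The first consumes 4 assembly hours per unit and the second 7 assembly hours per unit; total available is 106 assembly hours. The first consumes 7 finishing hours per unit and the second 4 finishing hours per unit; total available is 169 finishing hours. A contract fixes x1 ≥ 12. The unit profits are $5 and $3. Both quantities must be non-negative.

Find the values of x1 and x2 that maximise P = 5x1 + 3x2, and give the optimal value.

x1 = 23, x2 = 2, maximum P = 121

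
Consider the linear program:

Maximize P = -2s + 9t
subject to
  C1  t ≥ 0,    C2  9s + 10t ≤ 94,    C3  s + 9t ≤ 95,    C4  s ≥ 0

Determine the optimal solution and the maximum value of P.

Extreme points and P = -2s + 9t:
  (94/9, 0) → P = -188/9
  (0, 0) → P = 0
  (0, 47/5) → P = 423/5

The optimum lies where 9s + 10t = 94 and s = 0.
Solving simultaneously gives s = 0, t = 47/5.

s = 0, t = 47/5, maximum P = 423/5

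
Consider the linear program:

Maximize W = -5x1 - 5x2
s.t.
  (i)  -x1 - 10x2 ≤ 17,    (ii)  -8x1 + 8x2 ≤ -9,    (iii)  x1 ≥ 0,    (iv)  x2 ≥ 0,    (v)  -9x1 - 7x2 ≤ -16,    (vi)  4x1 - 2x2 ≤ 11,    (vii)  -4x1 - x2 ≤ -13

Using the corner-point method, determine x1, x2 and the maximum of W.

Corner points and W = -5x1 - 5x2:
  (35/8, 13/4) → W = -305/8
  (113/40, 17/10) → W = -181/8
  (37/12, 2/3) → W = -75/4

At the optimal vertex, 4x1 - 2x2 = 11 and -4x1 - x2 = -13.
Solving simultaneously gives x1 = 37/12, x2 = 2/3.

x1 = 37/12, x2 = 2/3, maximum W = -75/4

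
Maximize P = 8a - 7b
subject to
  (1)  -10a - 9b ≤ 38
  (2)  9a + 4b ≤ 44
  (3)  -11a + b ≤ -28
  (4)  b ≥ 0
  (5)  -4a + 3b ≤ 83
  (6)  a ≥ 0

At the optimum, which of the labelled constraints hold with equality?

Vertices and P = 8a - 7b:
  (156/53, 232/53) → P = -376/53
  (44/9, 0) → P = 352/9
  (28/11, 0) → P = 224/11

The maximum is at (44/9, 0). Substituting into each constraint, equality holds for (2) and (4); the remaining constraints have slack.

(2) and (4)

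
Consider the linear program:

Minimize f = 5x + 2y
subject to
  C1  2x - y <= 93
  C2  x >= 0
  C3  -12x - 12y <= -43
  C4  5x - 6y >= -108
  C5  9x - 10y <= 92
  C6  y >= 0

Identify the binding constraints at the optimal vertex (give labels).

Vertices and f = 5x + 2y:
  (666/7, 681/7) → f = 4692/7
  (838/11, 653/11) → f = 5496/11
  (0, 43/12) → f = 43/6
  (0, 18) → f = 36
  (43/12, 0) → f = 215/12
  (92/9, 0) → f = 460/9

The minimum is at (0, 43/12). Substituting into each constraint, equality holds for C2 and C3; the remaining constraints have slack.

C2 and C3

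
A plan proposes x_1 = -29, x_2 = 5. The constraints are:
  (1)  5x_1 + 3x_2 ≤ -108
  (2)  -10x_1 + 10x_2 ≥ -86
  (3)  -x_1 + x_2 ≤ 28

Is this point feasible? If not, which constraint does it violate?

not feasible — violates (3)

Constraint (3): -x_1 + x_2 = 34, which is not ≤ 28. All other constraints are satisfied.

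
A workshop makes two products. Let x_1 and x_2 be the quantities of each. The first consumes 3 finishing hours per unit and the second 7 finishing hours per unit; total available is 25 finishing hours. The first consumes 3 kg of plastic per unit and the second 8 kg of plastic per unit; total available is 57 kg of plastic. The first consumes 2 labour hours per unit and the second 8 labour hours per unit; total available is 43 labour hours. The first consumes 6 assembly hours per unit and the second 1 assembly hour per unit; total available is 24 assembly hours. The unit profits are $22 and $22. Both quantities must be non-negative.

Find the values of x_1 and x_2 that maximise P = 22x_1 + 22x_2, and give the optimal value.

The optimum lies where 3x_1 + 7x_2 = 25 and 6x_1 + x_2 = 24.
Solving simultaneously gives x_1 = 11/3, x_2 = 2.

x_1 = 11/3, x_2 = 2, maximum P = 374/3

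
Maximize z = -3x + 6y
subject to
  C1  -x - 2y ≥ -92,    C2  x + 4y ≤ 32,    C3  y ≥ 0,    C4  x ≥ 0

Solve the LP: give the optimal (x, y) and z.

Feasible corners and z = -3x + 6y:
  (32, 0) → z = -96
  (0, 8) → z = 48
  (0, 0) → z = 0

The optimum lies where x + 4y = 32 and x = 0.
Solving simultaneously gives x = 0, y = 8.

x = 0, y = 8, maximum z = 48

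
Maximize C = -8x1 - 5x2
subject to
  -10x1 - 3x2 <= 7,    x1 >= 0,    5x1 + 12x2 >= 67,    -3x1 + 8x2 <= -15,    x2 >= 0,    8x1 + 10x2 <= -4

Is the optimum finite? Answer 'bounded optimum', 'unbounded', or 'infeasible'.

infeasible

The boundaries 5x1 + 12x2 = 67 and -3x1 + 8x2 = -15 meet at (179/19, 63/38), but that point violates 8x1 + 10x2 ≤ -4. Every candidate vertex is excluded by some other constraint, so the feasible region is empty.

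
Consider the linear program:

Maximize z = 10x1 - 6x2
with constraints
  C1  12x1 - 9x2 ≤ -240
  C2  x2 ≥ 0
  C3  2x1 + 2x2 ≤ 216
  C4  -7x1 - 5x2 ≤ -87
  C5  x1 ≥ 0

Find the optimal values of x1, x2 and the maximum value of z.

Corner points and z = 10x1 - 6x2:
  (244/7, 512/7) → z = -632/7
  (0, 80/3) → z = -160
  (0, 108) → z = -648

At the optimal vertex, 12x1 - 9x2 = -240 and 2x1 + 2x2 = 216.
Solving simultaneously gives x1 = 244/7, x2 = 512/7.

x1 = 244/7, x2 = 512/7, maximum z = -632/7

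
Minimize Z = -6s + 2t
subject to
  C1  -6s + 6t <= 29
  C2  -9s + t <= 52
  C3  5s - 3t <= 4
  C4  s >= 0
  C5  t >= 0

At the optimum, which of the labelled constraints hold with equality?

Extreme points and Z = -6s + 2t:
  (37/4, 169/12) → Z = -82/3
  (0, 29/6) → Z = 29/3
  (4/5, 0) → Z = -24/5
  (0, 0) → Z = 0

The minimum is at (37/4, 169/12). Substituting into each constraint, equality holds for C1 and C3; the remaining constraints have slack.

C1 and C3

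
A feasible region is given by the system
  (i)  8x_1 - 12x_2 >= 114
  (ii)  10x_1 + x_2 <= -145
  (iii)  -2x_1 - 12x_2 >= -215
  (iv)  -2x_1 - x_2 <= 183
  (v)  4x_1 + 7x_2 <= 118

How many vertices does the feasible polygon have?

Intersecting each pair of boundary lines and keeping only the points that satisfy every inequality leaves:
  (-813/64, -575/32)
  (-1041/16, -423/8)
  (19/4, -385/2)

3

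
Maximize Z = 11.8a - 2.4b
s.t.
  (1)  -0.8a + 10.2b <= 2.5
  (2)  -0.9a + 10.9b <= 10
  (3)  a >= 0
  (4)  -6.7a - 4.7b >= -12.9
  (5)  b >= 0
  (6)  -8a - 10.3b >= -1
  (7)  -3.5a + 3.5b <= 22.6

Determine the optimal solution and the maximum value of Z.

Feasible corners and Z = 11.8a - 2.4b:
  (0, 0) → Z = 0
  (0, 10/103) → Z = -24/103
  (1/8, 0) → Z = 59/40

a = 0.125, b = 0, maximum Z = 1.475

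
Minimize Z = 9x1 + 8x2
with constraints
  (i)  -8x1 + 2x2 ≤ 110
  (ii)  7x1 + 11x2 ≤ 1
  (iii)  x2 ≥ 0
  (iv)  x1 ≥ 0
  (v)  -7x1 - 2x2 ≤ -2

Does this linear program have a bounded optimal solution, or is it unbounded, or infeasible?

infeasible

The boundaries -8x1 + 2x2 = 110 and x1 = 0 meet at (0, 55), but that point violates 7x1 + 11x2 ≤ 1. Every candidate vertex is excluded by some other constraint, so the feasible region is empty.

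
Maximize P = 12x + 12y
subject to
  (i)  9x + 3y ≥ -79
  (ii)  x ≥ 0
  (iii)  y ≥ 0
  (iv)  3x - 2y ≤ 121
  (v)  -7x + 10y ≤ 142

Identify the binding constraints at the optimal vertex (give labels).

(iv) and (v)

Vertices and P = 12x + 12y:
  (0, 0) → P = 0
  (0, 71/5) → P = 852/5
  (121/3, 0) → P = 484
  (747/8, 1273/16) → P = 8301/4

The maximum is at (747/8, 1273/16). Substituting into each constraint, equality holds for (iv) and (v); the remaining constraints have slack.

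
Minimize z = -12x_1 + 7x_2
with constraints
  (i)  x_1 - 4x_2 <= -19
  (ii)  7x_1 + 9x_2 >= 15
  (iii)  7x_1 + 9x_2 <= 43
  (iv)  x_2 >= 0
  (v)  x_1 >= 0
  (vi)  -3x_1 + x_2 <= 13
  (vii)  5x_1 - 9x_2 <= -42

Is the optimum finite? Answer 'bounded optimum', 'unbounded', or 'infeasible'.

Feasible corners and z = -12x_1 + 7x_2:
  (1/37, 176/37) → z = 1220/37
  (0, 19/4) → z = 133/4
  (0, 43/9) → z = 301/9
The feasible region has finitely many vertices and no improving ray; the minimum is 1220/37 at (1/37, 176/37).

bounded optimum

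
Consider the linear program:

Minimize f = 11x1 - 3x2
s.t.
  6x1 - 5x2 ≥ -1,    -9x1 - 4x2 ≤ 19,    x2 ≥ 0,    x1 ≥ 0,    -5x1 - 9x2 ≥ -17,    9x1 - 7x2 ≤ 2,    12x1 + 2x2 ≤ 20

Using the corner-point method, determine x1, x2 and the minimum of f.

Extreme points and f = 11x1 - 3x2:
  (0, 1/5) → f = -3/5
  (76/79, 107/79) → f = 515/79
  (0, 0) → f = 0
  (2/9, 0) → f = 22/9
  (137/116, 143/116) → f = 539/58

The optimum lies where 6x1 - 5x2 = -1 and x1 = 0.
Solving simultaneously gives x1 = 0, x2 = 1/5.

x1 = 0, x2 = 1/5, minimum f = -3/5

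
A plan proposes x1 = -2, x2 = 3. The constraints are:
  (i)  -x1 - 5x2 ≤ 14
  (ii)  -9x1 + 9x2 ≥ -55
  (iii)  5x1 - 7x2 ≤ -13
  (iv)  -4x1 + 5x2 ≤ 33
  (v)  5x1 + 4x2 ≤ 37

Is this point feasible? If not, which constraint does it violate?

feasible

(i): -13 ≤ 14 ✓
(ii): 45 ≥ -55 ✓
(iii): -31 ≤ -13 ✓
(iv): 23 ≤ 33 ✓
(v): 2 ≤ 37 ✓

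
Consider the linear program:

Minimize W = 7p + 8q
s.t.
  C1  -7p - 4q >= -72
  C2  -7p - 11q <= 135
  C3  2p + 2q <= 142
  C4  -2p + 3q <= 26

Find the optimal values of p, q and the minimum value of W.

p = -691/43, q = -88/43, minimum W = -5541/43

Extreme points and W = 7p + 8q:
  (1332/49, -207/7) → W = -324/7
  (112/29, 326/29) → W = 3392/29
  (-691/43, -88/43) → W = -5541/43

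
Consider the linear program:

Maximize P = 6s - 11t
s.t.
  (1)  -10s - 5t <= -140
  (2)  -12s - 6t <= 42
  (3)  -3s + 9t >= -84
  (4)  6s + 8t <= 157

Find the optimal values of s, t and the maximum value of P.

s = 695/26, t = -11/26, maximum P = 4291/26

Extreme points and P = 6s - 11t:
  (16, -4) → P = 140
  (67/10, 73/5) → P = -602/5
  (695/26, -11/26) → P = 4291/26

At the optimal vertex, -3s + 9t = -84 and 6s + 8t = 157.
Solving simultaneously gives s = 695/26, t = -11/26.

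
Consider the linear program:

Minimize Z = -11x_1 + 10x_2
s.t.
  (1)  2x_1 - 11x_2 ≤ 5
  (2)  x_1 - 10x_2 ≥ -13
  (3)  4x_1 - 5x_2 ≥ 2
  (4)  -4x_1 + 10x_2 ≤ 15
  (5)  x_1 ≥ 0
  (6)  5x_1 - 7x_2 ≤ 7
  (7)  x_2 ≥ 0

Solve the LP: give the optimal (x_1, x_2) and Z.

x_1 = 161/43, x_2 = 72/43, minimum Z = -1051/43

Extreme points and Z = -11x_1 + 10x_2:
  (17/7, 54/35) → Z = -79/7
  (161/43, 72/43) → Z = -1051/43
  (1/2, 0) → Z = -11/2
  (7/5, 0) → Z = -77/5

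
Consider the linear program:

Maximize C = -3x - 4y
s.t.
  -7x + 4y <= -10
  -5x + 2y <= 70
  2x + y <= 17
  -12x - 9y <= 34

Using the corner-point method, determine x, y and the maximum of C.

Extreme points and C = -3x - 4y:
  (26/5, 33/5) → C = -42
  (-46/111, -358/111) → C = 1570/111
  (187/6, -136/3) → C = 527/6

At the optimal vertex, 2x + y = 17 and -12x - 9y = 34.
Solving simultaneously gives x = 187/6, y = -136/3.

x = 187/6, y = -136/3, maximum C = 527/6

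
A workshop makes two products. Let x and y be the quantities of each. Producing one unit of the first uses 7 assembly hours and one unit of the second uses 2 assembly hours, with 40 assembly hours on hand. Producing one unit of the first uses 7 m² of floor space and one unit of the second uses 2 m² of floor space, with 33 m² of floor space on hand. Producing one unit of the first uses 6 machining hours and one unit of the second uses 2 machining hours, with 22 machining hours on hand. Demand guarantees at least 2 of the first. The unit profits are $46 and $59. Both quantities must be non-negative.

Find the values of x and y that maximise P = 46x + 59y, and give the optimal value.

x = 2, y = 5, maximum P = 387

Extreme points and P = 46x + 59y:
  (11/3, 0) → P = 506/3
  (2, 0) → P = 92
  (2, 5) → P = 387

The binding constraints are 6x + 2y = 22 and x = 2.
Solving simultaneously gives x = 2, y = 5.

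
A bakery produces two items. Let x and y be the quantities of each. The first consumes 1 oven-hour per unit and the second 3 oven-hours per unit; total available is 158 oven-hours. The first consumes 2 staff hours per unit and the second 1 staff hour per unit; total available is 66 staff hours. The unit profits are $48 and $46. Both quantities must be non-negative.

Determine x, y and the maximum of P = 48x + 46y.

x = 8, y = 50, maximum P = 2684

Corner points and P = 48x + 46y:
  (0, 0) → P = 0
  (0, 158/3) → P = 7268/3
  (33, 0) → P = 1584
  (8, 50) → P = 2684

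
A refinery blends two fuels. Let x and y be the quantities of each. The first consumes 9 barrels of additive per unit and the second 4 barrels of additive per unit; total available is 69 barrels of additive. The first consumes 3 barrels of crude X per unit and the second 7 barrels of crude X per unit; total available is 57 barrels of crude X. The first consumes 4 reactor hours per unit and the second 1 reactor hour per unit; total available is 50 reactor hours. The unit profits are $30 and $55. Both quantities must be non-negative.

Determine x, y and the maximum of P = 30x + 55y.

x = 5, y = 6, maximum P = 480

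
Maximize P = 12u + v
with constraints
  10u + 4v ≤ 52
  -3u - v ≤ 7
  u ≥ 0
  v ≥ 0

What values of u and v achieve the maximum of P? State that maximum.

Vertices and P = 12u + v:
  (0, 13) → P = 13
  (26/5, 0) → P = 312/5
  (0, 0) → P = 0

The optimum lies where 10u + 4v = 52 and v = 0.
Solving simultaneously gives u = 26/5, v = 0.

u = 26/5, v = 0, maximum P = 312/5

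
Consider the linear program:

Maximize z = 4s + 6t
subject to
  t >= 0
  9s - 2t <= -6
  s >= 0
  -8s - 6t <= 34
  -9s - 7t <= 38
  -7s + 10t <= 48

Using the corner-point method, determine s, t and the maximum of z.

s = 9/19, t = 195/38, maximum z = 621/19

Corner points and z = 4s + 6t:
  (0, 3) → z = 18
  (9/19, 195/38) → z = 621/19
  (0, 24/5) → z = 144/5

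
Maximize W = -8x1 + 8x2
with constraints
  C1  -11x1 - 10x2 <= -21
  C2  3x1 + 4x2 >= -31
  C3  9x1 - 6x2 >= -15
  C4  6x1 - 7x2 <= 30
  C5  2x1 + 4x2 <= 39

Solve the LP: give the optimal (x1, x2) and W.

Vertices and W = -8x1 + 8x2:
  (-2/13, 59/26) → W = 252/13
  (447/137, -204/137) → W = -5208/137
  (29/8, 127/16) → W = 69/2
  (393/38, 87/19) → W = -876/19

The binding constraints are 9x1 - 6x2 = -15 and 2x1 + 4x2 = 39.
Solving simultaneously gives x1 = 29/8, x2 = 127/16.

x1 = 29/8, x2 = 127/16, maximum W = 69/2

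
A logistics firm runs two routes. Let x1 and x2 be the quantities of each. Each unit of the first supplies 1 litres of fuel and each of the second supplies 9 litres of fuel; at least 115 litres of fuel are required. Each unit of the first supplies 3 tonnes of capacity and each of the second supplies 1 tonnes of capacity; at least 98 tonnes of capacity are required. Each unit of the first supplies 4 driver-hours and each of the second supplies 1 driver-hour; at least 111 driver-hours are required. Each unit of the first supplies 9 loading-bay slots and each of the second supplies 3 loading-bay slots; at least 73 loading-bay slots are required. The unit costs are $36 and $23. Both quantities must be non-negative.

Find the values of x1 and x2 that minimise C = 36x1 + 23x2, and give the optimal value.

Feasible corners and C = 36x1 + 23x2:
  (0, 111) → C = 2553
  (115, 0) → C = 4140
  (59/2, 19/2) → C = 2561/2
  (13, 59) → C = 1825
The feasible region is unbounded (it extends along (0, 1), (1, 0)), but C strictly increases along every unbounded feasible direction, so there is no improving ray and the minimum is attained at a vertex.

The binding constraints are x1 + 9x2 = 115 and 3x1 + x2 = 98.
Solving simultaneously gives x1 = 59/2, x2 = 19/2.

x1 = 59/2, x2 = 19/2, minimum C = 2561/2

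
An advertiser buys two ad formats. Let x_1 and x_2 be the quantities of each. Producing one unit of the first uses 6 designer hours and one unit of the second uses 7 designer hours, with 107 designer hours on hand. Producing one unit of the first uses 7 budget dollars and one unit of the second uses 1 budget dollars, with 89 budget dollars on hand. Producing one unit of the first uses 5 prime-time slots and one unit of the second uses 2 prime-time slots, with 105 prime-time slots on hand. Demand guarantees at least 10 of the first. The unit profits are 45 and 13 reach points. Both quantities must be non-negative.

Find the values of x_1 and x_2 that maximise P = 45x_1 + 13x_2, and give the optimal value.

Corner points and P = 45x_1 + 13x_2:
  (89/7, 0) → P = 4005/7
  (10, 0) → P = 450
  (12, 5) → P = 605
  (10, 47/7) → P = 3761/7

The optimum lies where 6x_1 + 7x_2 = 107 and 7x_1 + x_2 = 89.
Solving simultaneously gives x_1 = 12, x_2 = 5.

x_1 = 12, x_2 = 5, maximum P = 605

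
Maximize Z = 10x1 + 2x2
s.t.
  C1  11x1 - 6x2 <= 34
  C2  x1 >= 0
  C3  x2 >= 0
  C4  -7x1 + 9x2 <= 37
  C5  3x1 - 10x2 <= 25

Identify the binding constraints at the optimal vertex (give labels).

C1 and C4

Corner points and Z = 10x1 + 2x2:
  (34/11, 0) → Z = 340/11
  (176/19, 215/19) → Z = 2190/19
  (0, 0) → Z = 0
  (0, 37/9) → Z = 74/9

The maximum is at (176/19, 215/19). Substituting into each constraint, equality holds for C1 and C4; the remaining constraints have slack.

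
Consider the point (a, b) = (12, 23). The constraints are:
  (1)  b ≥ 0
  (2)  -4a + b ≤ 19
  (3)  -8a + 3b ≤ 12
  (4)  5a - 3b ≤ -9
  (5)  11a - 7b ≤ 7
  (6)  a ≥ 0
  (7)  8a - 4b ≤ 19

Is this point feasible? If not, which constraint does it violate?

feasible

(1): 23 ≥ 0 ✓
(2): -25 ≤ 19 ✓
(3): -27 ≤ 12 ✓
(4): -9 ≤ -9 ✓
(5): -29 ≤ 7 ✓
(6): 12 ≥ 0 ✓
(7): 4 ≤ 19 ✓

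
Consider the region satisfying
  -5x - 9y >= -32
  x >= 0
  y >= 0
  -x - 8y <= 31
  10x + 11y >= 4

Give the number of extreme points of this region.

Pairwise boundary intersections that survive every other constraint:
  (0, 32/9)
  (32/5, 0)
  (0, 4/11)
  (2/5, 0)

4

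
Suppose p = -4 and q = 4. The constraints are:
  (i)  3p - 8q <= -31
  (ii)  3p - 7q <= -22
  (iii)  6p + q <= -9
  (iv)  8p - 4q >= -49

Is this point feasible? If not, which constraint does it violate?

(i): -44 ≤ -31 ✓
(ii): -40 ≤ -22 ✓
(iii): -20 ≤ -9 ✓
(iv): -48 ≥ -49 ✓

feasible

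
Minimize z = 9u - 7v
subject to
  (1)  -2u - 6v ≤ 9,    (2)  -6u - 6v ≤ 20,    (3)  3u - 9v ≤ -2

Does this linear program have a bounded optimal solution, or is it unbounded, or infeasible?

unbounded

From the feasible point (-11/4, -7/12), moving in the direction (-6, 6) keeps every constraint satisfied while z decreases without bound.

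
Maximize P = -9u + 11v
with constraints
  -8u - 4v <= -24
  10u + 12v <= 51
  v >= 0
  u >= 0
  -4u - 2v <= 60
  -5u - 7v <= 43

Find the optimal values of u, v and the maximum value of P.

Vertices and P = -9u + 11v:
  (3/2, 3) → P = 39/2
  (3, 0) → P = -27
  (51/10, 0) → P = -459/10

u = 3/2, v = 3, maximum P = 39/2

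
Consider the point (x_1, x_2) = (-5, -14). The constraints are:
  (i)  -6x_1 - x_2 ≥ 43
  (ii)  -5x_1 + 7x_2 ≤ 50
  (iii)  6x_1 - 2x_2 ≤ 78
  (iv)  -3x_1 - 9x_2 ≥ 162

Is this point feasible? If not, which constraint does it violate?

not feasible — violates (iv)

Constraint (iv): -3x_1 - 9x_2 = 141, which is not ≥ 162. All other constraints are satisfied.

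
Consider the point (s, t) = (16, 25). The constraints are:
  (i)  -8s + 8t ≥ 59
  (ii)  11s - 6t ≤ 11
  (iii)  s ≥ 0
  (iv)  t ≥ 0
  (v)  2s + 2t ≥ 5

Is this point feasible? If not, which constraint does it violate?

Constraint (ii): 11s - 6t = 26, which is not ≤ 11. All other constraints are satisfied.

not feasible — violates (ii)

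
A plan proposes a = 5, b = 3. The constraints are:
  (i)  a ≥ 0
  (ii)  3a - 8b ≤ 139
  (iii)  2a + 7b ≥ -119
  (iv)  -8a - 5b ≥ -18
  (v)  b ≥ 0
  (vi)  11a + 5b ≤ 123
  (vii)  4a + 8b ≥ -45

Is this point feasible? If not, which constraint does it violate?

Constraint (iv): -8a - 5b = -55, which is not ≥ -18. All other constraints are satisfied.

not feasible — violates (iv)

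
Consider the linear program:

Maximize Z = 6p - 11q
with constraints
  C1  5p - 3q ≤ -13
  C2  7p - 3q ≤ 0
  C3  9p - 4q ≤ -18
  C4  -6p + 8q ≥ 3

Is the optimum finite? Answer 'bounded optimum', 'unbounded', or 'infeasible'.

From the feasible point (-2/7, 27/7), moving in the direction (-8, -6) keeps every constraint satisfied while Z increases without bound.

unbounded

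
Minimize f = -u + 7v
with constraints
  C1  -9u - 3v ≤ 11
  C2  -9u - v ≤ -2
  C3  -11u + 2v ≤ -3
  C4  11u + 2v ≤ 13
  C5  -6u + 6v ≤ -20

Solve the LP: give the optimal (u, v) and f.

u = 61/15, v = -238/15, minimum f = -1727/15

Feasible corners and f = -u + 7v:
  (17/18, -13/2) → f = -418/9
  (61/15, -238/15) → f = -1727/15
  (8/15, -14/5) → f = -302/15
  (59/39, -71/39) → f = -556/39

The optimum lies where -9u - 3v = 11 and 11u + 2v = 13.
Solving simultaneously gives u = 61/15, v = -238/15.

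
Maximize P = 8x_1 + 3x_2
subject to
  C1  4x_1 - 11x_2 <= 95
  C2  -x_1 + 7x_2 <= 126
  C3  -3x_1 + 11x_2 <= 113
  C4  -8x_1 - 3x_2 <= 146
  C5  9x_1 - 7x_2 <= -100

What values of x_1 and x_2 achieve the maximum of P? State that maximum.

Feasible corners and P = 8x_1 + 3x_2:
  (-1945/97, 466/97) → P = -146
  (-103/26, 239/26) → P = -107/26
  (-1322/83, -514/83) → P = -146

x_1 = -103/26, x_2 = 239/26, maximum P = -107/26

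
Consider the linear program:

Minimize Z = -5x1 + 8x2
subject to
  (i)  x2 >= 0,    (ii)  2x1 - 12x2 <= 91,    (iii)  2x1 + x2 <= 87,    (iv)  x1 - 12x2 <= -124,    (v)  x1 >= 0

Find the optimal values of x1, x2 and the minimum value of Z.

Vertices and Z = -5x1 + 8x2:
  (184/5, 67/5) → Z = -384/5
  (0, 87) → Z = 696
  (0, 31/3) → Z = 248/3

At the optimal vertex, 2x1 + x2 = 87 and x1 - 12x2 = -124.
Solving simultaneously gives x1 = 184/5, x2 = 67/5.

x1 = 184/5, x2 = 67/5, minimum Z = -384/5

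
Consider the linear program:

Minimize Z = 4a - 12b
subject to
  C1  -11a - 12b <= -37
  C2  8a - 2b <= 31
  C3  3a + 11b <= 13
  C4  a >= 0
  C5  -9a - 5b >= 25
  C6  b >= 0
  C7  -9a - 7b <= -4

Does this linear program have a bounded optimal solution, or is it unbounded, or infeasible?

infeasible

The boundaries -11a - 12b = -37 and 3a + 11b = 13 meet at (251/85, 32/85), but that point violates -9a - 5b ≥ 25. Every candidate vertex is excluded by some other constraint, so the feasible region is empty.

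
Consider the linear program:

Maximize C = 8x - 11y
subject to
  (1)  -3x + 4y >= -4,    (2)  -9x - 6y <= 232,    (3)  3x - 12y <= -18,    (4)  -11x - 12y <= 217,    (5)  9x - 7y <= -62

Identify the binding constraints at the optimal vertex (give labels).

Vertices and C = 8x - 11y:
  (-247/7, 599/42) → C = -2635/6
  (-235/14, -151/56) → C = -837/8
  (-206/29, -8/29) → C = -1560/29
The feasible region is unbounded (it extends along (7, 9), (-2, 3)), but C strictly decreases along every unbounded feasible direction, so there is no improving ray and the maximum is attained at a vertex.

The maximum is at (-206/29, -8/29). Substituting into each constraint, equality holds for (3) and (5); the remaining constraints have slack.

(3) and (5)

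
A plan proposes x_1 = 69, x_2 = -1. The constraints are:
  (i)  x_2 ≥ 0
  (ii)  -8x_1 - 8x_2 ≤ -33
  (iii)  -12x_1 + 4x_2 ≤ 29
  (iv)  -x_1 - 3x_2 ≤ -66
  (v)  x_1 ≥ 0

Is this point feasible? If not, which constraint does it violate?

Constraint (i): x_2 = -1, which is not ≥ 0. All other constraints are satisfied.

not feasible — violates (i)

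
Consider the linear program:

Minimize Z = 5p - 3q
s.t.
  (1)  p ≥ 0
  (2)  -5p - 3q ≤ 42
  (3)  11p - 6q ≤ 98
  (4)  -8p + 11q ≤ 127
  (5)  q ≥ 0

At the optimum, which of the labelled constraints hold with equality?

Vertices and Z = 5p - 3q:
  (0, 127/11) → Z = -381/11
  (0, 0) → Z = 0
  (1840/73, 2181/73) → Z = 2657/73
  (98/11, 0) → Z = 490/11

The minimum is at (0, 127/11). Substituting into each constraint, equality holds for (1) and (4); the remaining constraints have slack.

(1) and (4)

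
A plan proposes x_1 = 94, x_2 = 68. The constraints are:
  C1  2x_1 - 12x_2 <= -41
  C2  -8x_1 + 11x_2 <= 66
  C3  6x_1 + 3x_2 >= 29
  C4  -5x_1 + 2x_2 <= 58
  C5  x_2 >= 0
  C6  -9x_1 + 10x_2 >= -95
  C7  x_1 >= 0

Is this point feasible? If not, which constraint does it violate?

not feasible — violates C6

Constraint C6: -9x_1 + 10x_2 = -166, which is not ≥ -95. All other constraints are satisfied.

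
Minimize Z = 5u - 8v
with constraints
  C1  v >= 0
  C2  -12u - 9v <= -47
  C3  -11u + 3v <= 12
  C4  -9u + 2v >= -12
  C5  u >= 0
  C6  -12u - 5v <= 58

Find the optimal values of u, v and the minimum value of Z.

Corner points and Z = 5u - 8v:
  (11/45, 661/135) → Z = -5123/135
  (202/105, 93/35) → Z = -1222/105
  (12, 48) → Z = -324

u = 12, v = 48, minimum Z = -324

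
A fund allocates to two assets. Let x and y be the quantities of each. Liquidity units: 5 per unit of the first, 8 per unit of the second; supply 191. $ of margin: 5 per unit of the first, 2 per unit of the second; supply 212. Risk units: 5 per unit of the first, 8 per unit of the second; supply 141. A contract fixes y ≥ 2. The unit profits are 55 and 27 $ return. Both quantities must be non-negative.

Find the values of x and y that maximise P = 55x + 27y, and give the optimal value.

x = 25, y = 2, maximum P = 1429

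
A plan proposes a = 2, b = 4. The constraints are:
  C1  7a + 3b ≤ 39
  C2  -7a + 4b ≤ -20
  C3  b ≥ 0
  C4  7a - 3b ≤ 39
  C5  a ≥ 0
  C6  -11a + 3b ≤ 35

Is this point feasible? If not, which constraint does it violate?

not feasible — violates C2

Constraint C2: -7a + 4b = 2, which is not ≤ -20. All other constraints are satisfied.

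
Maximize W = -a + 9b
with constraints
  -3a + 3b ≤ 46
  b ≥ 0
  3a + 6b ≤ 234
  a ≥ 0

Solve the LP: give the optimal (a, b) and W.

a = 142/9, b = 280/9, maximum W = 2378/9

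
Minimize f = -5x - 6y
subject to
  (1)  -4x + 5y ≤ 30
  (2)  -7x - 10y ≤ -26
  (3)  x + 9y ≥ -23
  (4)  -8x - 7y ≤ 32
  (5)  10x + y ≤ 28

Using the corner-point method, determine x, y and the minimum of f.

Feasible corners and f = -5x - 6y:
  (-34/15, 314/75) → f = -1034/75
  (55/27, 206/27) → f = -1511/27
  (254/93, 64/93) → f = -1654/93

x = 55/27, y = 206/27, minimum f = -1511/27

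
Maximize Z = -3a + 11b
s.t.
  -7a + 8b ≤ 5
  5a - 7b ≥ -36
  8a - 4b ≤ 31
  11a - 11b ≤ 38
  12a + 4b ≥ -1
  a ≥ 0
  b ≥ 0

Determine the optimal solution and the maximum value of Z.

a = 67/9, b = 257/36, maximum Z = 2023/36

Feasible corners and Z = -3a + 11b:
  (67/9, 257/36) → Z = 2023/36
  (0, 5/8) → Z = 55/8
  (189/44, 37/44) → Z = -40/11
  (38/11, 0) → Z = -114/11
  (0, 0) → Z = 0

At the optimal vertex, -7a + 8b = 5 and 8a - 4b = 31.
Solving simultaneously gives a = 67/9, b = 257/36.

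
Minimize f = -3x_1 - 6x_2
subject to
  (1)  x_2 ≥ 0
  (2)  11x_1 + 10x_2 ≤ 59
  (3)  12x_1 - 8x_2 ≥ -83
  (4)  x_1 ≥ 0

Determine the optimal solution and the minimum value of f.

x_1 = 0, x_2 = 59/10, minimum f = -177/5

Vertices and f = -3x_1 - 6x_2:
  (59/11, 0) → f = -177/11
  (0, 0) → f = 0
  (0, 59/10) → f = -177/5

The binding constraints are 11x_1 + 10x_2 = 59 and x_1 = 0.
Solving simultaneously gives x_1 = 0, x_2 = 59/10.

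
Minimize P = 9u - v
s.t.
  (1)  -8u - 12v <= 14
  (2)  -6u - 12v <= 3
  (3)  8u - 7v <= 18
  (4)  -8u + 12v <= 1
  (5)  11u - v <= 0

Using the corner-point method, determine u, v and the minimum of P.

u = -2/7, v = -3/28, minimum P = -69/28

Extreme points and P = 9u - v:
  (-2/7, -3/28) → P = -69/28
  (-1/46, -11/46) → P = 1/23
  (1/124, 11/124) → P = -1/62

The binding constraints are -6u - 12v = 3 and -8u + 12v = 1.
Solving simultaneously gives u = -2/7, v = -3/28.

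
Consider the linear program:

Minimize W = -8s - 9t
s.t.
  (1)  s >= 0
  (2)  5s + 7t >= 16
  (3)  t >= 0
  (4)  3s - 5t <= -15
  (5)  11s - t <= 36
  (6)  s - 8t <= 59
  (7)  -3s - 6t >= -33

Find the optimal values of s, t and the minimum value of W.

s = 25/11, t = 48/11, minimum W = -632/11

Extreme points and W = -8s - 9t:
  (0, 3) → W = -27
  (0, 11/2) → W = -99/2
  (25/11, 48/11) → W = -632/11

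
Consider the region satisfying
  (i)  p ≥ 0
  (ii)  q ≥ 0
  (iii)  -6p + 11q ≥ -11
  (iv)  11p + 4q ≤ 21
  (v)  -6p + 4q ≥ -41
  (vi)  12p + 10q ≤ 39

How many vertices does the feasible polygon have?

Pairwise boundary intersections that survive every other constraint:
  (0, 0)
  (0, 39/10)
  (11/6, 0)
  (55/29, 1/29)
  (27/31, 177/62)

5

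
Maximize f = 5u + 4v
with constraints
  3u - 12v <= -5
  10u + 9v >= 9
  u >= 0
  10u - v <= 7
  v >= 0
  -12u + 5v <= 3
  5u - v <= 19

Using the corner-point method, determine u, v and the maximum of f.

u = 1, v = 3, maximum f = 17

Corner points and f = 5u + 4v:
  (3/7, 11/21) → f = 89/21
  (89/117, 71/117) → f = 81/13
  (9/79, 69/79) → f = 321/79
  (1, 3) → f = 17

The binding constraints are 10u - v = 7 and -12u + 5v = 3.
Solving simultaneously gives u = 1, v = 3.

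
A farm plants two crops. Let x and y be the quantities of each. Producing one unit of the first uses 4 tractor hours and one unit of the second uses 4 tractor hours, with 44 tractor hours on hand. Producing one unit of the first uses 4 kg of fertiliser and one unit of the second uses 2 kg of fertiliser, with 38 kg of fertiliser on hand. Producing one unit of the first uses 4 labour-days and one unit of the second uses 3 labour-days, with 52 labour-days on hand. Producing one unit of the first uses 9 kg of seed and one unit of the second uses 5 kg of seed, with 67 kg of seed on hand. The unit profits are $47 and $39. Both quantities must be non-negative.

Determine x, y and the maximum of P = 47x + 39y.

Vertices and P = 47x + 39y:
  (0, 0) → P = 0
  (0, 11) → P = 429
  (67/9, 0) → P = 3149/9
  (3, 8) → P = 453

At the optimal vertex, 4x + 4y = 44 and 9x + 5y = 67.
Solving simultaneously gives x = 3, y = 8.

x = 3, y = 8, maximum P = 453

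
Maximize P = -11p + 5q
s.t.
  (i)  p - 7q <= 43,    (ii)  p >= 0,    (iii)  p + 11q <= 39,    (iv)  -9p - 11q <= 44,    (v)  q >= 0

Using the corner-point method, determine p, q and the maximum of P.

p = 0, q = 39/11, maximum P = 195/11

Feasible corners and P = -11p + 5q:
  (0, 39/11) → P = 195/11
  (0, 0) → P = 0
  (39, 0) → P = -429

At the optimal vertex, p = 0 and p + 11q = 39.
Solving simultaneously gives p = 0, q = 39/11.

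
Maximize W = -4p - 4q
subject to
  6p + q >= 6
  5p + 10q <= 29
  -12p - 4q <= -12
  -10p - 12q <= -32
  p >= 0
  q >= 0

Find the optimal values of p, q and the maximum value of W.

Vertices and W = -4p - 4q:
  (31/55, 144/55) → W = -140/11
  (20/31, 66/31) → W = -344/31
  (29/5, 0) → W = -116/5
  (16/5, 0) → W = -64/5

The optimum lies where 6p + q = 6 and -10p - 12q = -32.
Solving simultaneously gives p = 20/31, q = 66/31.

p = 20/31, q = 66/31, maximum W = -344/31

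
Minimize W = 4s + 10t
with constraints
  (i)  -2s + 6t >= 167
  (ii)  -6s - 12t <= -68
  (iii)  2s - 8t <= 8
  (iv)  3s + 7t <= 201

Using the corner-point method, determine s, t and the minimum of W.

Feasible corners and W = 4s + 10t:
  (-133/5, 569/30) → W = 1249/15
  (37/32, 903/32) → W = 4589/16
  (-968/3, 167) → W = 1138/3

s = -133/5, t = 569/30, minimum W = 1249/15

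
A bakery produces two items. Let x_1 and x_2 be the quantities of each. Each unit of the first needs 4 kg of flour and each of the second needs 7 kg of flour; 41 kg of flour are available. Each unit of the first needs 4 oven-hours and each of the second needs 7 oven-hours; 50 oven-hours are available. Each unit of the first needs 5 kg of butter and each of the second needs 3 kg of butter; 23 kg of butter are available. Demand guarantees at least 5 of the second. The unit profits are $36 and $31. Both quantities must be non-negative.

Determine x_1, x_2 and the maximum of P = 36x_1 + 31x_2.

x_1 = 3/2, x_2 = 5, maximum P = 209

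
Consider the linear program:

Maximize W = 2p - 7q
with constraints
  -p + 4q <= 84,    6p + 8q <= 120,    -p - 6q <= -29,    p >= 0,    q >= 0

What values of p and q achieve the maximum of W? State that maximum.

Vertices and W = 2p - 7q:
  (122/7, 27/14) → W = 299/14
  (0, 15) → W = -105
  (0, 29/6) → W = -203/6

p = 122/7, q = 27/14, maximum W = 299/14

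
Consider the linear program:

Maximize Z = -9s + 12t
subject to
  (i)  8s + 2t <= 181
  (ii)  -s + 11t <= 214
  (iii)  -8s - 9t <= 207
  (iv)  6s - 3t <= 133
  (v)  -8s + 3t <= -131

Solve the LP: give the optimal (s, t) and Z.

s = 161/8, t = 10, maximum Z = -489/8

Extreme points and Z = -9s + 12t:
  (809/36, 11/18) → Z = -2339/12
  (161/8, 10) → Z = -489/8
  (96/13, -1153/39) → Z = -5476/13
  (93/16, -169/6) → Z = -6245/16

The binding constraints are 8s + 2t = 181 and -8s + 3t = -131.
Solving simultaneously gives s = 161/8, t = 10.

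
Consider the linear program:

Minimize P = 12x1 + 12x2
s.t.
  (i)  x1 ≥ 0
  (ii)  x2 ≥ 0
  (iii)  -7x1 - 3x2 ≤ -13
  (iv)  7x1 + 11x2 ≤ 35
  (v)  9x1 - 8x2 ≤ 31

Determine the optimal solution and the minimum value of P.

Vertices and P = 12x1 + 12x2:
  (13/7, 0) → P = 156/7
  (31/9, 0) → P = 124/3
  (19/28, 11/4) → P = 288/7
  (621/155, 98/155) → P = 8628/155

x1 = 13/7, x2 = 0, minimum P = 156/7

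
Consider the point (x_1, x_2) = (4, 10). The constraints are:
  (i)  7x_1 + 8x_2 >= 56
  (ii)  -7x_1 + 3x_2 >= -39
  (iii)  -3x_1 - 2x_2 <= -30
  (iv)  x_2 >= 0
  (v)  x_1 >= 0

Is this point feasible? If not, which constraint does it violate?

(i): 108 ≥ 56 ✓
(ii): 2 ≥ -39 ✓
(iii): -32 ≤ -30 ✓
(iv): 10 ≥ 0 ✓
(v): 4 ≥ 0 ✓

feasible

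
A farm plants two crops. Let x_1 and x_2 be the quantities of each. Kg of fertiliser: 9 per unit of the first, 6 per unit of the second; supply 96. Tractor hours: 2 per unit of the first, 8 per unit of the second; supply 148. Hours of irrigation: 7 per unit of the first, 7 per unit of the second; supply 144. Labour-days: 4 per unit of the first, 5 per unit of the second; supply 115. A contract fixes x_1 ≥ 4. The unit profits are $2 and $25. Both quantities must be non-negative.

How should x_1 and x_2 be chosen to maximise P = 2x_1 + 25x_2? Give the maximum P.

x_1 = 4, x_2 = 10, maximum P = 258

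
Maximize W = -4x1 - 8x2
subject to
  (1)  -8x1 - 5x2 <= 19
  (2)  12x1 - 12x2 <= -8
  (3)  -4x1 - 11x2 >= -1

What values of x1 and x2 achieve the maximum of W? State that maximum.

x1 = -67/39, x2 = -41/39, maximum W = 596/39

Corner points and W = -4x1 - 8x2:
  (-67/39, -41/39) → W = 596/39
  (-107/34, 21/17) → W = 46/17
  (-19/45, 11/45) → W = -4/15

At the optimal vertex, -8x1 - 5x2 = 19 and 12x1 - 12x2 = -8.
Solving simultaneously gives x1 = -67/39, x2 = -41/39.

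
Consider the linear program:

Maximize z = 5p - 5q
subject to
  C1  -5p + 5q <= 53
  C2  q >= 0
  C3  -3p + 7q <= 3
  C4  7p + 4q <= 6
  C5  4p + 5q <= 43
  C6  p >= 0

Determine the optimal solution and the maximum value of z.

p = 6/7, q = 0, maximum z = 30/7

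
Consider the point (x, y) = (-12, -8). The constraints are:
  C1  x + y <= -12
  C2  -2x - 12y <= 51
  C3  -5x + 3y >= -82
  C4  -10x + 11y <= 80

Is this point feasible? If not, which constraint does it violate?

not feasible — violates C2

Constraint C2: -2x - 12y = 120, which is not ≤ 51. All other constraints are satisfied.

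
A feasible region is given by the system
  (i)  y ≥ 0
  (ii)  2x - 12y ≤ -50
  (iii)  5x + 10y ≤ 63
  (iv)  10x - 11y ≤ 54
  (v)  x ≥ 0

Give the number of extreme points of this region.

3

Pairwise boundary intersections that survive every other constraint:
  (16/5, 47/10)
  (0, 25/6)
  (0, 63/10)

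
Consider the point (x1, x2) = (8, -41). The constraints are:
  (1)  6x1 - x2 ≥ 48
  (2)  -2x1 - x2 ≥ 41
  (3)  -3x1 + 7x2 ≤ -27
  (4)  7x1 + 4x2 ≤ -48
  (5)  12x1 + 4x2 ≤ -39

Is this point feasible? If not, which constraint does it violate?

Constraint (2): -2x1 - x2 = 25, which is not ≥ 41. All other constraints are satisfied.

not feasible — violates (2)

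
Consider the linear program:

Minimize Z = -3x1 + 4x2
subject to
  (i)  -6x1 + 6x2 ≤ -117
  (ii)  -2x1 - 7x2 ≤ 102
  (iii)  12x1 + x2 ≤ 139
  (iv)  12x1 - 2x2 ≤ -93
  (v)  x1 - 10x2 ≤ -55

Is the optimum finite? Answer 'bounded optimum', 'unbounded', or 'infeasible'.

infeasible

The boundaries -2x1 - 7x2 = 102 and x1 - 10x2 = -55 meet at (-1405/27, 8/27), but that point violates -6x1 + 6x2 ≤ -117. Every candidate vertex is excluded by some other constraint, so the feasible region is empty.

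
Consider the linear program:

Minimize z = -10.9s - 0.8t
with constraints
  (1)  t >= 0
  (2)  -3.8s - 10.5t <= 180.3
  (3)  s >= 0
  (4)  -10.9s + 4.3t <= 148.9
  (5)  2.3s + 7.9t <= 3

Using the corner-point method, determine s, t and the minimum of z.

s = 30/23, t = 0, minimum z = -327/23

Corner points and z = -10.9s - 0.8t:
  (0, 0) → z = 0
  (30/23, 0) → z = -327/23
  (0, 30/79) → z = -24/79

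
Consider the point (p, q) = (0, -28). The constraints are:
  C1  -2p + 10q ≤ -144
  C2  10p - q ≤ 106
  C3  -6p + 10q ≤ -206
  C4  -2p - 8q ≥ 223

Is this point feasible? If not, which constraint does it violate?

C1: -280 ≤ -144 ✓
C2: 28 ≤ 106 ✓
C3: -280 ≤ -206 ✓
C4: 224 ≥ 223 ✓

feasible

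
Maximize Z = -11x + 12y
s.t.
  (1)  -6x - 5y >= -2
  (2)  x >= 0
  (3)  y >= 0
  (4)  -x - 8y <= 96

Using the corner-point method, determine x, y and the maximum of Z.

x = 0, y = 2/5, maximum Z = 24/5

The optimum lies where -6x - 5y = -2 and x = 0.
Solving simultaneously gives x = 0, y = 2/5.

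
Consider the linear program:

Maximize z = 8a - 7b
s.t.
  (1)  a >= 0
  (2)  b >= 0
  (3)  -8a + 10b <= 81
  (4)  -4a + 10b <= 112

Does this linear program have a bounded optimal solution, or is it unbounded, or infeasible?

unbounded

From the feasible point (0, 0), moving in the direction (10, 4) keeps every constraint satisfied while z increases without bound.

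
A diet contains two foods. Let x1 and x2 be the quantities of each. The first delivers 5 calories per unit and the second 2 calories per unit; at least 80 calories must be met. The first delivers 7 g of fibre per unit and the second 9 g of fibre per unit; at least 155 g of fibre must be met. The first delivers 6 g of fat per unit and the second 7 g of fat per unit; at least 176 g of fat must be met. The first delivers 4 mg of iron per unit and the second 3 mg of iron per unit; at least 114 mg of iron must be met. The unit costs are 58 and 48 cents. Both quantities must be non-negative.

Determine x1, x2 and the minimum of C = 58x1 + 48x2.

Vertices and C = 58x1 + 48x2:
  (0, 40) → C = 1920
  (88/3, 0) → C = 5104/3
  (12/7, 250/7) → C = 12696/7
  (27, 2) → C = 1662
The feasible region is unbounded (it extends along (0, 1), (1, 0)), but C strictly increases along every unbounded feasible direction, so there is no improving ray and the minimum is attained at a vertex.

x1 = 27, x2 = 2, minimum C = 1662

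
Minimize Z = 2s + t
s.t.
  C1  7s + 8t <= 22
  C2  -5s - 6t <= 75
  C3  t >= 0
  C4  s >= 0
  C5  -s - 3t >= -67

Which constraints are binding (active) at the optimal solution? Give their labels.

Extreme points and Z = 2s + t:
  (22/7, 0) → Z = 44/7
  (0, 11/4) → Z = 11/4
  (0, 0) → Z = 0

The minimum is at (0, 0). Substituting into each constraint, equality holds for C3 and C4; the remaining constraints have slack.

C3 and C4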